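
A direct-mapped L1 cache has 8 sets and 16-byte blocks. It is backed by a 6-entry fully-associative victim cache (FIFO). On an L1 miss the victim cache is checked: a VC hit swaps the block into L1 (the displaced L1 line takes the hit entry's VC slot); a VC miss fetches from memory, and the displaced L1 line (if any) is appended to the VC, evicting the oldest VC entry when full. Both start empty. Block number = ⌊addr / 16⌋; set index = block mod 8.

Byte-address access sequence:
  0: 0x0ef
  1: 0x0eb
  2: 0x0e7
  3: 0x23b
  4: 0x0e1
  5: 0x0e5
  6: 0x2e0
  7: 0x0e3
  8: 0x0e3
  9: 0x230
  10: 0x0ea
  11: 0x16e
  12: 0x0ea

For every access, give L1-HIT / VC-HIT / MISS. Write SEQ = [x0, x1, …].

#0 0xef→b14/s6 MISS; vc=[]
#1 0xeb→b14/s6 L1-HIT; vc=[]
#2 0xe7→b14/s6 L1-HIT; vc=[]
#3 0x23b→b35/s3 MISS; vc=[]
#4 0xe1→b14/s6 L1-HIT; vc=[]
#5 0xe5→b14/s6 L1-HIT; vc=[]
#6 0x2e0→b46/s6 MISS; vc=[14]
#7 0xe3→b14/s6 VC-HIT; vc=[46]
#8 0xe3→b14/s6 L1-HIT; vc=[46]
#9 0x230→b35/s3 L1-HIT; vc=[46]
#10 0xea→b14/s6 L1-HIT; vc=[46]
#11 0x16e→b22/s6 MISS; vc=[46,14]
#12 0xea→b14/s6 VC-HIT; vc=[46,22]

SEQ = [MISS, L1-HIT, L1-HIT, MISS, L1-HIT, L1-HIT, MISS, VC-HIT, L1-HIT, L1-HIT, L1-HIT, MISS, VC-HIT]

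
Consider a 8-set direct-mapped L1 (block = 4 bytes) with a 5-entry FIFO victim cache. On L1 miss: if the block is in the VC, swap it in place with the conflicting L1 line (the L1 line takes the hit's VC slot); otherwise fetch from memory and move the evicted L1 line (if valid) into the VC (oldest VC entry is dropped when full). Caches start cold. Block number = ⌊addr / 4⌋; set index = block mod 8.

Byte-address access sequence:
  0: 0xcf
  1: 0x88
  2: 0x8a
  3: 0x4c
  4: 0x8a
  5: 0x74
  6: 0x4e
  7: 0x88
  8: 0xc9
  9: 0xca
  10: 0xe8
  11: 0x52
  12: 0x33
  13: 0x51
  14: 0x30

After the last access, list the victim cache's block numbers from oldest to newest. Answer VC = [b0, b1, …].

VC = [51, 34, 50, 20]

#0 0xcf→b51/s3 MISS; vc=[]
#1 0x88→b34/s2 MISS; vc=[]
#2 0x8a→b34/s2 L1-HIT; vc=[]
#3 0x4c→b19/s3 MISS; vc=[51]
#4 0x8a→b34/s2 L1-HIT; vc=[51]
#5 0x74→b29/s5 MISS; vc=[51]
#6 0x4e→b19/s3 L1-HIT; vc=[51]
#7 0x88→b34/s2 L1-HIT; vc=[51]
#8 0xc9→b50/s2 MISS; vc=[51,34]
#9 0xca→b50/s2 L1-HIT; vc=[51,34]
#10 0xe8→b58/s2 MISS; vc=[51,34,50]
#11 0x52→b20/s4 MISS; vc=[51,34,50]
#12 0x33→b12/s4 MISS; vc=[51,34,50,20]
#13 0x51→b20/s4 VC-HIT; vc=[51,34,50,12]
#14 0x30→b12/s4 VC-HIT; vc=[51,34,50,20]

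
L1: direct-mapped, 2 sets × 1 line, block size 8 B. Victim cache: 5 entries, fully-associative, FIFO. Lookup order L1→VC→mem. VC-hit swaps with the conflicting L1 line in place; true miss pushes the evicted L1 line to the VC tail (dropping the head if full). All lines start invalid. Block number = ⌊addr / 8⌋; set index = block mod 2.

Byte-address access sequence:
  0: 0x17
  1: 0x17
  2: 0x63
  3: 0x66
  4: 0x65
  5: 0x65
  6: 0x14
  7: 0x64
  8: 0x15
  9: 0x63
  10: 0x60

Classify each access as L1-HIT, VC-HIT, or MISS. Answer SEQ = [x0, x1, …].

SEQ = [MISS, L1-HIT, MISS, L1-HIT, L1-HIT, L1-HIT, VC-HIT, VC-HIT, VC-HIT, VC-HIT, L1-HIT]

0: 0x17 (blk 2, set 0) → MISS  vc=[]
1: 0x17 (blk 2, set 0) → L1-HIT  vc=[]
2: 0x63 (blk 12, set 0) → MISS  vc=[2]
3: 0x66 (blk 12, set 0) → L1-HIT  vc=[2]
4: 0x65 (blk 12, set 0) → L1-HIT  vc=[2]
5: 0x65 (blk 12, set 0) → L1-HIT  vc=[2]
6: 0x14 (blk 2, set 0) → VC-HIT  vc=[12]
7: 0x64 (blk 12, set 0) → VC-HIT  vc=[2]
8: 0x15 (blk 2, set 0) → VC-HIT  vc=[12]
9: 0x63 (blk 12, set 0) → VC-HIT  vc=[2]
10: 0x60 (blk 12, set 0) → L1-HIT  vc=[2]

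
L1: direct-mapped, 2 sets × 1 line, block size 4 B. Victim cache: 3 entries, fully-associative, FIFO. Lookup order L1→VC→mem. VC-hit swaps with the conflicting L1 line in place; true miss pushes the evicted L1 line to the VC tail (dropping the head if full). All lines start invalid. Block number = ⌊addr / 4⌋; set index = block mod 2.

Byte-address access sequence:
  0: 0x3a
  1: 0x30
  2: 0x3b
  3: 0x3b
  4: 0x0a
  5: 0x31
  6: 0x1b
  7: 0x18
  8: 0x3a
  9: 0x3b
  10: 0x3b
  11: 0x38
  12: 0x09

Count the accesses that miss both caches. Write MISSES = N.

MISSES = 4

#0 0x3a→b14/s0 MISS; vc=[]
#1 0x30→b12/s0 MISS; vc=[14]
#2 0x3b→b14/s0 VC-HIT; vc=[12]
#3 0x3b→b14/s0 L1-HIT; vc=[12]
#4 0xa→b2/s0 MISS; vc=[12,14]
#5 0x31→b12/s0 VC-HIT; vc=[2,14]
#6 0x1b→b6/s0 MISS; vc=[2,14,12]
#7 0x18→b6/s0 L1-HIT; vc=[2,14,12]
#8 0x3a→b14/s0 VC-HIT; vc=[2,6,12]
#9 0x3b→b14/s0 L1-HIT; vc=[2,6,12]
#10 0x3b→b14/s0 L1-HIT; vc=[2,6,12]
#11 0x38→b14/s0 L1-HIT; vc=[2,6,12]
#12 0x9→b2/s0 VC-HIT; vc=[14,6,12]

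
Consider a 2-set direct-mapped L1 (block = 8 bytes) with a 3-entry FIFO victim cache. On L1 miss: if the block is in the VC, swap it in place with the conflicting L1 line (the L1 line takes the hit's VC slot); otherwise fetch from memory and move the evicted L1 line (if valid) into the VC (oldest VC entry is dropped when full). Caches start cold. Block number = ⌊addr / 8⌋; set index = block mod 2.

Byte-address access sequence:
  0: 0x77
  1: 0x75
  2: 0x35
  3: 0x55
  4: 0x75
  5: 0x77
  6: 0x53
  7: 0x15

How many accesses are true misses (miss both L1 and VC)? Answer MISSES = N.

MISSES = 4

0: 0x77 (blk 14, set 0) → MISS  vc=[]
1: 0x75 (blk 14, set 0) → L1-HIT  vc=[]
2: 0x35 (blk 6, set 0) → MISS  vc=[14]
3: 0x55 (blk 10, set 0) → MISS  vc=[14, 6]
4: 0x75 (blk 14, set 0) → VC-HIT  vc=[10, 6]
5: 0x77 (blk 14, set 0) → L1-HIT  vc=[10, 6]
6: 0x53 (blk 10, set 0) → VC-HIT  vc=[14, 6]
7: 0x15 (blk 2, set 0) → MISS  vc=[14, 6, 10]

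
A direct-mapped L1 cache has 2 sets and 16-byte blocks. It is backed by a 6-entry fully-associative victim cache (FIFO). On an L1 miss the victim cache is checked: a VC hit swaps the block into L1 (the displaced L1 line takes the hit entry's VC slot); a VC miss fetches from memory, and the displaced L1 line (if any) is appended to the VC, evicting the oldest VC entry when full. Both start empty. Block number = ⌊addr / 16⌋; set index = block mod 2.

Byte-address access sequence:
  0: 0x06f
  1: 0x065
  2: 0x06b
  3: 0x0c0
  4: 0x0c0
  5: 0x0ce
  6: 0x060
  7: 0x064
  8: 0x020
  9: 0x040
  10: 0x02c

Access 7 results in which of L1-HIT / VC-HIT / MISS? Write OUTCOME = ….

0: 0x6f (blk 6, set 0) → MISS  vc=[]
1: 0x65 (blk 6, set 0) → L1-HIT  vc=[]
2: 0x6b (blk 6, set 0) → L1-HIT  vc=[]
3: 0xc0 (blk 12, set 0) → MISS  vc=[6]
4: 0xc0 (blk 12, set 0) → L1-HIT  vc=[6]
5: 0xce (blk 12, set 0) → L1-HIT  vc=[6]
6: 0x60 (blk 6, set 0) → VC-HIT  vc=[12]
7: 0x64 (blk 6, set 0) → L1-HIT  vc=[12]
8: 0x20 (blk 2, set 0) → MISS  vc=[12, 6]
9: 0x40 (blk 4, set 0) → MISS  vc=[12, 6, 2]
10: 0x2c (blk 2, set 0) → VC-HIT  vc=[12, 6, 4]

OUTCOME = L1-HIT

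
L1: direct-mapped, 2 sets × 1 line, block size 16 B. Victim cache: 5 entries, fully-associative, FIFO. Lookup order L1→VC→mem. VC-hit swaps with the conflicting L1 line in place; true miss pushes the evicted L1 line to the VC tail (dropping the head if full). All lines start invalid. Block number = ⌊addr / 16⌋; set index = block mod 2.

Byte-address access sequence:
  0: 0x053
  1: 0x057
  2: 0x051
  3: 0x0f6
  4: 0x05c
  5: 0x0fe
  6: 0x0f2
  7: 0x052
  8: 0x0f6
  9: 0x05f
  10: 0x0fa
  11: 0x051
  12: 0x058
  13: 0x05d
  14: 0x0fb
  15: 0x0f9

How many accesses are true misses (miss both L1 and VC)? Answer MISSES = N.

MISSES = 2

  [0] addr=0x53 blk=5 s=1: MISS | VC []
  [1] addr=0x57 blk=5 s=1: L1-HIT | VC []
  [2] addr=0x51 blk=5 s=1: L1-HIT | VC []
  [3] addr=0xf6 blk=15 s=1: MISS | VC [5]
  [4] addr=0x5c blk=5 s=1: VC-HIT | VC [15]
  [5] addr=0xfe blk=15 s=1: VC-HIT | VC [5]
  [6] addr=0xf2 blk=15 s=1: L1-HIT | VC [5]
  [7] addr=0x52 blk=5 s=1: VC-HIT | VC [15]
  [8] addr=0xf6 blk=15 s=1: VC-HIT | VC [5]
  [9] addr=0x5f blk=5 s=1: VC-HIT | VC [15]
  [10] addr=0xfa blk=15 s=1: VC-HIT | VC [5]
  [11] addr=0x51 blk=5 s=1: VC-HIT | VC [15]
  [12] addr=0x58 blk=5 s=1: L1-HIT | VC [15]
  [13] addr=0x5d blk=5 s=1: L1-HIT | VC [15]
  [14] addr=0xfb blk=15 s=1: VC-HIT | VC [5]
  [15] addr=0xf9 blk=15 s=1: L1-HIT | VC [5]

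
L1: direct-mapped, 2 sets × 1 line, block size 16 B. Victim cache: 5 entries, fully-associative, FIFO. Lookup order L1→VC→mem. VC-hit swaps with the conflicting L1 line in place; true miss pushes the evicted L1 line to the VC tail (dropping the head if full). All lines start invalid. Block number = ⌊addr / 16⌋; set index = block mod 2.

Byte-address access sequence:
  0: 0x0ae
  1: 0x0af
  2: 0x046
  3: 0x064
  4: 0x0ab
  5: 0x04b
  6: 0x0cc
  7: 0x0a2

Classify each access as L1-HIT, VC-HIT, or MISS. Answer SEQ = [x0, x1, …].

0: 0xae (blk 10, set 0) → MISS  vc=[]
1: 0xaf (blk 10, set 0) → L1-HIT  vc=[]
2: 0x46 (blk 4, set 0) → MISS  vc=[10]
3: 0x64 (blk 6, set 0) → MISS  vc=[10, 4]
4: 0xab (blk 10, set 0) → VC-HIT  vc=[6, 4]
5: 0x4b (blk 4, set 0) → VC-HIT  vc=[6, 10]
6: 0xcc (blk 12, set 0) → MISS  vc=[6, 10, 4]
7: 0xa2 (blk 10, set 0) → VC-HIT  vc=[6, 12, 4]

SEQ = [MISS, L1-HIT, MISS, MISS, VC-HIT, VC-HIT, MISS, VC-HIT]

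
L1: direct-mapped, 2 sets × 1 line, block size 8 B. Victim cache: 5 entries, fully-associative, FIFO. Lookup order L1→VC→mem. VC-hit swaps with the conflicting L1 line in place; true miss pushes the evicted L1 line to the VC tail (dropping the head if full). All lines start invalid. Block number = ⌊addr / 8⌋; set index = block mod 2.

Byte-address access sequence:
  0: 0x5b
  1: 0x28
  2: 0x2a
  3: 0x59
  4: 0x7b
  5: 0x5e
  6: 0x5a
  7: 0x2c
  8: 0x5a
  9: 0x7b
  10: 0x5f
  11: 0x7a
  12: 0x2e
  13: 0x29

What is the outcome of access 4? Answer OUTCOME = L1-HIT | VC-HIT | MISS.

OUTCOME = MISS

0: 0x5b (blk 11, set 1) → MISS  vc=[]
1: 0x28 (blk 5, set 1) → MISS  vc=[11]
2: 0x2a (blk 5, set 1) → L1-HIT  vc=[11]
3: 0x59 (blk 11, set 1) → VC-HIT  vc=[5]
4: 0x7b (blk 15, set 1) → MISS  vc=[5, 11]
5: 0x5e (blk 11, set 1) → VC-HIT  vc=[5, 15]
6: 0x5a (blk 11, set 1) → L1-HIT  vc=[5, 15]
7: 0x2c (blk 5, set 1) → VC-HIT  vc=[11, 15]
8: 0x5a (blk 11, set 1) → VC-HIT  vc=[5, 15]
9: 0x7b (blk 15, set 1) → VC-HIT  vc=[5, 11]
10: 0x5f (blk 11, set 1) → VC-HIT  vc=[5, 15]
11: 0x7a (blk 15, set 1) → VC-HIT  vc=[5, 11]
12: 0x2e (blk 5, set 1) → VC-HIT  vc=[15, 11]
13: 0x29 (blk 5, set 1) → L1-HIT  vc=[15, 11]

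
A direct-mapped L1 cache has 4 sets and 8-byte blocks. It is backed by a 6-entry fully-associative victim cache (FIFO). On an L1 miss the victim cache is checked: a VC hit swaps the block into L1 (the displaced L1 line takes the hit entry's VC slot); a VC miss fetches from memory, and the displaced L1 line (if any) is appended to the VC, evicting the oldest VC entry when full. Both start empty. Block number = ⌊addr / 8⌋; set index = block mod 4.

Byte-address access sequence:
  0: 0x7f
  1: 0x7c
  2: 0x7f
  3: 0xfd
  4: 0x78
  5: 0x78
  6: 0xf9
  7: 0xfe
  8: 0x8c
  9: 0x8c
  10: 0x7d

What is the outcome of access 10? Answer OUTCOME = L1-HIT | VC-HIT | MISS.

OUTCOME = VC-HIT

#0 0x7f→b15/s3 MISS; vc=[]
#1 0x7c→b15/s3 L1-HIT; vc=[]
#2 0x7f→b15/s3 L1-HIT; vc=[]
#3 0xfd→b31/s3 MISS; vc=[15]
#4 0x78→b15/s3 VC-HIT; vc=[31]
#5 0x78→b15/s3 L1-HIT; vc=[31]
#6 0xf9→b31/s3 VC-HIT; vc=[15]
#7 0xfe→b31/s3 L1-HIT; vc=[15]
#8 0x8c→b17/s1 MISS; vc=[15]
#9 0x8c→b17/s1 L1-HIT; vc=[15]
#10 0x7d→b15/s3 VC-HIT; vc=[31]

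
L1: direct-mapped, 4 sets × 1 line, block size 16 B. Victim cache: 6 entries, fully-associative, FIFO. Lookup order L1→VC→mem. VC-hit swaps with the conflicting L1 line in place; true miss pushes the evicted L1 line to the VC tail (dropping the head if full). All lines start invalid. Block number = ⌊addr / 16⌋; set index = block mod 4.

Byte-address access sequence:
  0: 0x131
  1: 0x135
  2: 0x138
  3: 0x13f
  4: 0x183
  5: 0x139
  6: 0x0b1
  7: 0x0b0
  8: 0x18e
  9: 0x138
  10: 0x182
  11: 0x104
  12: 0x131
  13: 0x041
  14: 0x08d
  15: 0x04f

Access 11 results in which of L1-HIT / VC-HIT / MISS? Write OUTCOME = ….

#0 0x131→b19/s3 MISS; vc=[]
#1 0x135→b19/s3 L1-HIT; vc=[]
#2 0x138→b19/s3 L1-HIT; vc=[]
#3 0x13f→b19/s3 L1-HIT; vc=[]
#4 0x183→b24/s0 MISS; vc=[]
#5 0x139→b19/s3 L1-HIT; vc=[]
#6 0xb1→b11/s3 MISS; vc=[19]
#7 0xb0→b11/s3 L1-HIT; vc=[19]
#8 0x18e→b24/s0 L1-HIT; vc=[19]
#9 0x138→b19/s3 VC-HIT; vc=[11]
#10 0x182→b24/s0 L1-HIT; vc=[11]
#11 0x104→b16/s0 MISS; vc=[11,24]
#12 0x131→b19/s3 L1-HIT; vc=[11,24]
#13 0x41→b4/s0 MISS; vc=[11,24,16]
#14 0x8d→b8/s0 MISS; vc=[11,24,16,4]
#15 0x4f→b4/s0 VC-HIT; vc=[11,24,16,8]

OUTCOME = MISS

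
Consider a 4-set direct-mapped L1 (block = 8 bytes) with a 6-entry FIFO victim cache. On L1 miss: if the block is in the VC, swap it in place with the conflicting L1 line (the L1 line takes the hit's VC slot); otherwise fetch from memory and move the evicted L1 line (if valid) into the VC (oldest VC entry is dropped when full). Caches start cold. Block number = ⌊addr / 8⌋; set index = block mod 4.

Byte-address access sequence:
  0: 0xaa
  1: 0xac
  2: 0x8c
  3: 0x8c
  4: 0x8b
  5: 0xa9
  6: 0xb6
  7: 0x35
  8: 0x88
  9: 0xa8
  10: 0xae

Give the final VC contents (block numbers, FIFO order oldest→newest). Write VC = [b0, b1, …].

0: 0xaa (blk 21, set 1) → MISS  vc=[]
1: 0xac (blk 21, set 1) → L1-HIT  vc=[]
2: 0x8c (blk 17, set 1) → MISS  vc=[21]
3: 0x8c (blk 17, set 1) → L1-HIT  vc=[21]
4: 0x8b (blk 17, set 1) → L1-HIT  vc=[21]
5: 0xa9 (blk 21, set 1) → VC-HIT  vc=[17]
6: 0xb6 (blk 22, set 2) → MISS  vc=[17]
7: 0x35 (blk 6, set 2) → MISS  vc=[17, 22]
8: 0x88 (blk 17, set 1) → VC-HIT  vc=[21, 22]
9: 0xa8 (blk 21, set 1) → VC-HIT  vc=[17, 22]
10: 0xae (blk 21, set 1) → L1-HIT  vc=[17, 22]

VC = [17, 22]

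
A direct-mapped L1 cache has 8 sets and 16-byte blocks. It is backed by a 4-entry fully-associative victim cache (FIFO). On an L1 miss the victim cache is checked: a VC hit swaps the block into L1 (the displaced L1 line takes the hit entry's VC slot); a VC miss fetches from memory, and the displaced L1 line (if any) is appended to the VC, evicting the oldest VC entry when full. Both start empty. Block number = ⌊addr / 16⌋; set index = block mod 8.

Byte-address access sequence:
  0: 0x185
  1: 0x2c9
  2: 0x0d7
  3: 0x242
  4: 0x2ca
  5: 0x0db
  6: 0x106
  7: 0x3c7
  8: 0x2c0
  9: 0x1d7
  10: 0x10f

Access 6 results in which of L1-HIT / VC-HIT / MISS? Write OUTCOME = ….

#0 0x185→b24/s0 MISS; vc=[]
#1 0x2c9→b44/s4 MISS; vc=[]
#2 0xd7→b13/s5 MISS; vc=[]
#3 0x242→b36/s4 MISS; vc=[44]
#4 0x2ca→b44/s4 VC-HIT; vc=[36]
#5 0xdb→b13/s5 L1-HIT; vc=[36]
#6 0x106→b16/s0 MISS; vc=[36,24]
#7 0x3c7→b60/s4 MISS; vc=[36,24,44]
#8 0x2c0→b44/s4 VC-HIT; vc=[36,24,60]
#9 0x1d7→b29/s5 MISS; vc=[36,24,60,13]
#10 0x10f→b16/s0 L1-HIT; vc=[36,24,60,13]

OUTCOME = MISS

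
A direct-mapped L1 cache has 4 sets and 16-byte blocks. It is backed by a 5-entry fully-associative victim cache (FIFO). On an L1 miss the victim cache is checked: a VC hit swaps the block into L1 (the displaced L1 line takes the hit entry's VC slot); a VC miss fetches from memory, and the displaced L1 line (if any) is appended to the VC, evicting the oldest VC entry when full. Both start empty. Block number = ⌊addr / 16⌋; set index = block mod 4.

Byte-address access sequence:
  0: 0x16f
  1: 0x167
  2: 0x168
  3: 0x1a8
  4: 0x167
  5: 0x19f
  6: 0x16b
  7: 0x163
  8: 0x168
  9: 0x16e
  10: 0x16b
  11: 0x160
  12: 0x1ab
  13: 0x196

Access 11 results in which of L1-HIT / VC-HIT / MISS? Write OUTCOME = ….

#0 0x16f→b22/s2 MISS; vc=[]
#1 0x167→b22/s2 L1-HIT; vc=[]
#2 0x168→b22/s2 L1-HIT; vc=[]
#3 0x1a8→b26/s2 MISS; vc=[22]
#4 0x167→b22/s2 VC-HIT; vc=[26]
#5 0x19f→b25/s1 MISS; vc=[26]
#6 0x16b→b22/s2 L1-HIT; vc=[26]
#7 0x163→b22/s2 L1-HIT; vc=[26]
#8 0x168→b22/s2 L1-HIT; vc=[26]
#9 0x16e→b22/s2 L1-HIT; vc=[26]
#10 0x16b→b22/s2 L1-HIT; vc=[26]
#11 0x160→b22/s2 L1-HIT; vc=[26]
#12 0x1ab→b26/s2 VC-HIT; vc=[22]
#13 0x196→b25/s1 L1-HIT; vc=[22]

OUTCOME = L1-HIT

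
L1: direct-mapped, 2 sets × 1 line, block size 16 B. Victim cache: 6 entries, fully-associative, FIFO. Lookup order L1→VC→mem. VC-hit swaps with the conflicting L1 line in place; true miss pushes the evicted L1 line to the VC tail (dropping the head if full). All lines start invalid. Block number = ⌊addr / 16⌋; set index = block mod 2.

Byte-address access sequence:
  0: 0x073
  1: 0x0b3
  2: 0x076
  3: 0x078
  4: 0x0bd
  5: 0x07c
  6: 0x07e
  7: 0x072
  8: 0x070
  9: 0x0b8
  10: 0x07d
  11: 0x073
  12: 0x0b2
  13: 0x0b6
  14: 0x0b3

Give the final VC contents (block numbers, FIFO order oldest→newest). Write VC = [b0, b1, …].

0: 0x73 (blk 7, set 1) → MISS  vc=[]
1: 0xb3 (blk 11, set 1) → MISS  vc=[7]
2: 0x76 (blk 7, set 1) → VC-HIT  vc=[11]
3: 0x78 (blk 7, set 1) → L1-HIT  vc=[11]
4: 0xbd (blk 11, set 1) → VC-HIT  vc=[7]
5: 0x7c (blk 7, set 1) → VC-HIT  vc=[11]
6: 0x7e (blk 7, set 1) → L1-HIT  vc=[11]
7: 0x72 (blk 7, set 1) → L1-HIT  vc=[11]
8: 0x70 (blk 7, set 1) → L1-HIT  vc=[11]
9: 0xb8 (blk 11, set 1) → VC-HIT  vc=[7]
10: 0x7d (blk 7, set 1) → VC-HIT  vc=[11]
11: 0x73 (blk 7, set 1) → L1-HIT  vc=[11]
12: 0xb2 (blk 11, set 1) → VC-HIT  vc=[7]
13: 0xb6 (blk 11, set 1) → L1-HIT  vc=[7]
14: 0xb3 (blk 11, set 1) → L1-HIT  vc=[7]

VC = [7]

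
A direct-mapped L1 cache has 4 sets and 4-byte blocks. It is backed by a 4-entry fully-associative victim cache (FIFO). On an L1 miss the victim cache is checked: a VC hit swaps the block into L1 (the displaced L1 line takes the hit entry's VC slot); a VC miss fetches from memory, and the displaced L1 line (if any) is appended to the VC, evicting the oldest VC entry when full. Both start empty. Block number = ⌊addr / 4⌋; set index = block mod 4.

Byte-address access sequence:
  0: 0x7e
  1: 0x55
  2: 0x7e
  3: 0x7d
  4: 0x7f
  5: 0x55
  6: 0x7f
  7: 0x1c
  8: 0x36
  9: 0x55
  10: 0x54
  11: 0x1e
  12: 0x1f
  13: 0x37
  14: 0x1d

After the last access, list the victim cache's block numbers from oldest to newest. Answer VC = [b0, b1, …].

VC = [31, 21]

#0 0x7e→b31/s3 MISS; vc=[]
#1 0x55→b21/s1 MISS; vc=[]
#2 0x7e→b31/s3 L1-HIT; vc=[]
#3 0x7d→b31/s3 L1-HIT; vc=[]
#4 0x7f→b31/s3 L1-HIT; vc=[]
#5 0x55→b21/s1 L1-HIT; vc=[]
#6 0x7f→b31/s3 L1-HIT; vc=[]
#7 0x1c→b7/s3 MISS; vc=[31]
#8 0x36→b13/s1 MISS; vc=[31,21]
#9 0x55→b21/s1 VC-HIT; vc=[31,13]
#10 0x54→b21/s1 L1-HIT; vc=[31,13]
#11 0x1e→b7/s3 L1-HIT; vc=[31,13]
#12 0x1f→b7/s3 L1-HIT; vc=[31,13]
#13 0x37→b13/s1 VC-HIT; vc=[31,21]
#14 0x1d→b7/s3 L1-HIT; vc=[31,21]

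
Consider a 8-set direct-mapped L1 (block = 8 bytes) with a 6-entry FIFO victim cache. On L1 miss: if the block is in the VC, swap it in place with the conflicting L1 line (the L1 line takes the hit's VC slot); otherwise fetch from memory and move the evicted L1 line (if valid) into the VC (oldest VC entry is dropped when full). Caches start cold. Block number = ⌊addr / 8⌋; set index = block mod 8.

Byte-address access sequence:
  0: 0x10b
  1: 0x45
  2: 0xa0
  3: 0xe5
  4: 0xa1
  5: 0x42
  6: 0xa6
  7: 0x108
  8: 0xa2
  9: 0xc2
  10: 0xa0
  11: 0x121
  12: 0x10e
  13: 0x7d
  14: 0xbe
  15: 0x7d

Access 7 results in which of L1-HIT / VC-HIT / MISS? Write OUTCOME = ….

0: 0x10b (blk 33, set 1) → MISS  vc=[]
1: 0x45 (blk 8, set 0) → MISS  vc=[]
2: 0xa0 (blk 20, set 4) → MISS  vc=[]
3: 0xe5 (blk 28, set 4) → MISS  vc=[20]
4: 0xa1 (blk 20, set 4) → VC-HIT  vc=[28]
5: 0x42 (blk 8, set 0) → L1-HIT  vc=[28]
6: 0xa6 (blk 20, set 4) → L1-HIT  vc=[28]
7: 0x108 (blk 33, set 1) → L1-HIT  vc=[28]
8: 0xa2 (blk 20, set 4) → L1-HIT  vc=[28]
9: 0xc2 (blk 24, set 0) → MISS  vc=[28, 8]
10: 0xa0 (blk 20, set 4) → L1-HIT  vc=[28, 8]
11: 0x121 (blk 36, set 4) → MISS  vc=[28, 8, 20]
12: 0x10e (blk 33, set 1) → L1-HIT  vc=[28, 8, 20]
13: 0x7d (blk 15, set 7) → MISS  vc=[28, 8, 20]
14: 0xbe (blk 23, set 7) → MISS  vc=[28, 8, 20, 15]
15: 0x7d (blk 15, set 7) → VC-HIT  vc=[28, 8, 20, 23]

OUTCOME = L1-HIT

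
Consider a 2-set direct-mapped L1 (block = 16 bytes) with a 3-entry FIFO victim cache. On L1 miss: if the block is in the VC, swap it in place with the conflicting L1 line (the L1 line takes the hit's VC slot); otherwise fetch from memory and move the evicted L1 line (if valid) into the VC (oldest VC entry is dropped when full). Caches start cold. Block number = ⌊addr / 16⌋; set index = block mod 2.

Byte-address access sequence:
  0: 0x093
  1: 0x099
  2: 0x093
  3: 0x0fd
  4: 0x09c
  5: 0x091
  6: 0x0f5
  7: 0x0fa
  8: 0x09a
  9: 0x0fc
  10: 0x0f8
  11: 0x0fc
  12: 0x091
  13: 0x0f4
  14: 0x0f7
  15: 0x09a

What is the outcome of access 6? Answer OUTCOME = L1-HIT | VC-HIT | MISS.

OUTCOME = VC-HIT

#0 0x93→b9/s1 MISS; vc=[]
#1 0x99→b9/s1 L1-HIT; vc=[]
#2 0x93→b9/s1 L1-HIT; vc=[]
#3 0xfd→b15/s1 MISS; vc=[9]
#4 0x9c→b9/s1 VC-HIT; vc=[15]
#5 0x91→b9/s1 L1-HIT; vc=[15]
#6 0xf5→b15/s1 VC-HIT; vc=[9]
#7 0xfa→b15/s1 L1-HIT; vc=[9]
#8 0x9a→b9/s1 VC-HIT; vc=[15]
#9 0xfc→b15/s1 VC-HIT; vc=[9]
#10 0xf8→b15/s1 L1-HIT; vc=[9]
#11 0xfc→b15/s1 L1-HIT; vc=[9]
#12 0x91→b9/s1 VC-HIT; vc=[15]
#13 0xf4→b15/s1 VC-HIT; vc=[9]
#14 0xf7→b15/s1 L1-HIT; vc=[9]
#15 0x9a→b9/s1 VC-HIT; vc=[15]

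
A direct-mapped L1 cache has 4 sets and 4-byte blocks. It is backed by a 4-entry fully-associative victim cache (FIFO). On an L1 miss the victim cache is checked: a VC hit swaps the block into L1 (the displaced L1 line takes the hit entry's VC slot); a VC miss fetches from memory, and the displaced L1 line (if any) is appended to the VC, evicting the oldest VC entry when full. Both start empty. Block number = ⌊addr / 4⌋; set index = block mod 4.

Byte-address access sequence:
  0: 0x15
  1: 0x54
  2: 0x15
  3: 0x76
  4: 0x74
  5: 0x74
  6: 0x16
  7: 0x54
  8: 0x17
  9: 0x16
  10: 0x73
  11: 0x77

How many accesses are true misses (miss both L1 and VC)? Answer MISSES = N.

MISSES = 4

0: 0x15 (blk 5, set 1) → MISS  vc=[]
1: 0x54 (blk 21, set 1) → MISS  vc=[5]
2: 0x15 (blk 5, set 1) → VC-HIT  vc=[21]
3: 0x76 (blk 29, set 1) → MISS  vc=[21, 5]
4: 0x74 (blk 29, set 1) → L1-HIT  vc=[21, 5]
5: 0x74 (blk 29, set 1) → L1-HIT  vc=[21, 5]
6: 0x16 (blk 5, set 1) → VC-HIT  vc=[21, 29]
7: 0x54 (blk 21, set 1) → VC-HIT  vc=[5, 29]
8: 0x17 (blk 5, set 1) → VC-HIT  vc=[21, 29]
9: 0x16 (blk 5, set 1) → L1-HIT  vc=[21, 29]
10: 0x73 (blk 28, set 0) → MISS  vc=[21, 29]
11: 0x77 (blk 29, set 1) → VC-HIT  vc=[21, 5]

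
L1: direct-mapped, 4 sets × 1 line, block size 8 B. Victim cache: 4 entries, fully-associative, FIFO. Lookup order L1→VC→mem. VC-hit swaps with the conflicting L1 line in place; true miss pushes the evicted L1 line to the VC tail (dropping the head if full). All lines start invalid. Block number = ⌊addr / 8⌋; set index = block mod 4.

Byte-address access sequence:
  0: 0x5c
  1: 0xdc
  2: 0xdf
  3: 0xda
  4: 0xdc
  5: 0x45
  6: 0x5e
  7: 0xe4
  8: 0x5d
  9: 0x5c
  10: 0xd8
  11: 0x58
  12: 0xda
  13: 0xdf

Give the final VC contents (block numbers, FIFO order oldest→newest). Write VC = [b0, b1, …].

0: 0x5c (blk 11, set 3) → MISS  vc=[]
1: 0xdc (blk 27, set 3) → MISS  vc=[11]
2: 0xdf (blk 27, set 3) → L1-HIT  vc=[11]
3: 0xda (blk 27, set 3) → L1-HIT  vc=[11]
4: 0xdc (blk 27, set 3) → L1-HIT  vc=[11]
5: 0x45 (blk 8, set 0) → MISS  vc=[11]
6: 0x5e (blk 11, set 3) → VC-HIT  vc=[27]
7: 0xe4 (blk 28, set 0) → MISS  vc=[27, 8]
8: 0x5d (blk 11, set 3) → L1-HIT  vc=[27, 8]
9: 0x5c (blk 11, set 3) → L1-HIT  vc=[27, 8]
10: 0xd8 (blk 27, set 3) → VC-HIT  vc=[11, 8]
11: 0x58 (blk 11, set 3) → VC-HIT  vc=[27, 8]
12: 0xda (blk 27, set 3) → VC-HIT  vc=[11, 8]
13: 0xdf (blk 27, set 3) → L1-HIT  vc=[11, 8]

VC = [11, 8]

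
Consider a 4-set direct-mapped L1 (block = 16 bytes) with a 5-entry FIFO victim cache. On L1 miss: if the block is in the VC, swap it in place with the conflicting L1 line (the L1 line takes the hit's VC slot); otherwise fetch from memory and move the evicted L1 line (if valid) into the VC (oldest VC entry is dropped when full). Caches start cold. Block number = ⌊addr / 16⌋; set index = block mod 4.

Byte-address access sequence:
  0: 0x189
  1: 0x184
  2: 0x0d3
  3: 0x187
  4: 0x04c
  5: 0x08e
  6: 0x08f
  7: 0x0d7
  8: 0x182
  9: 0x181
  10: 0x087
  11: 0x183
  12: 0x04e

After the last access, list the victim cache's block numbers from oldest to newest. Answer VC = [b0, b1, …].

VC = [8, 24]

#0 0x189→b24/s0 MISS; vc=[]
#1 0x184→b24/s0 L1-HIT; vc=[]
#2 0xd3→b13/s1 MISS; vc=[]
#3 0x187→b24/s0 L1-HIT; vc=[]
#4 0x4c→b4/s0 MISS; vc=[24]
#5 0x8e→b8/s0 MISS; vc=[24,4]
#6 0x8f→b8/s0 L1-HIT; vc=[24,4]
#7 0xd7→b13/s1 L1-HIT; vc=[24,4]
#8 0x182→b24/s0 VC-HIT; vc=[8,4]
#9 0x181→b24/s0 L1-HIT; vc=[8,4]
#10 0x87→b8/s0 VC-HIT; vc=[24,4]
#11 0x183→b24/s0 VC-HIT; vc=[8,4]
#12 0x4e→b4/s0 VC-HIT; vc=[8,24]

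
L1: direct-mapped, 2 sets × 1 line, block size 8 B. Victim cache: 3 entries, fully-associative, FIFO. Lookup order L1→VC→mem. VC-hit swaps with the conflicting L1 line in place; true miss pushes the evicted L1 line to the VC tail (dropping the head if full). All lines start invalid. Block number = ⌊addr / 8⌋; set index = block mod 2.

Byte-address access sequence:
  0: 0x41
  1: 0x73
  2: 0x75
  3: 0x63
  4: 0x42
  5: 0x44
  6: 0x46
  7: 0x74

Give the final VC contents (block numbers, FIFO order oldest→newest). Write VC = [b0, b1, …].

#0 0x41→b8/s0 MISS; vc=[]
#1 0x73→b14/s0 MISS; vc=[8]
#2 0x75→b14/s0 L1-HIT; vc=[8]
#3 0x63→b12/s0 MISS; vc=[8,14]
#4 0x42→b8/s0 VC-HIT; vc=[12,14]
#5 0x44→b8/s0 L1-HIT; vc=[12,14]
#6 0x46→b8/s0 L1-HIT; vc=[12,14]
#7 0x74→b14/s0 VC-HIT; vc=[12,8]

VC = [12, 8]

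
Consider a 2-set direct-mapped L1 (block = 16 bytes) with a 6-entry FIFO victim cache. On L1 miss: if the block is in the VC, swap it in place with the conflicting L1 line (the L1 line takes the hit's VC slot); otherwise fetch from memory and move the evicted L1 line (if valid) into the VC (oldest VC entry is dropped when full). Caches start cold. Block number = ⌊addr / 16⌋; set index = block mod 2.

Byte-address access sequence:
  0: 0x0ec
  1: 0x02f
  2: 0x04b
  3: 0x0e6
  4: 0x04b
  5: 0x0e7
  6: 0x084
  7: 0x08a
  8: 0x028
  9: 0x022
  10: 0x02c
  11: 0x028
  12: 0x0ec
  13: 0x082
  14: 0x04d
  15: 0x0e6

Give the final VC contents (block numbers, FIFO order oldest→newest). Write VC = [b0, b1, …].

  [0] addr=0xec blk=14 s=0: MISS | VC []
  [1] addr=0x2f blk=2 s=0: MISS | VC [14]
  [2] addr=0x4b blk=4 s=0: MISS | VC [14, 2]
  [3] addr=0xe6 blk=14 s=0: VC-HIT | VC [4, 2]
  [4] addr=0x4b blk=4 s=0: VC-HIT | VC [14, 2]
  [5] addr=0xe7 blk=14 s=0: VC-HIT | VC [4, 2]
  [6] addr=0x84 blk=8 s=0: MISS | VC [4, 2, 14]
  [7] addr=0x8a blk=8 s=0: L1-HIT | VC [4, 2, 14]
  [8] addr=0x28 blk=2 s=0: VC-HIT | VC [4, 8, 14]
  [9] addr=0x22 blk=2 s=0: L1-HIT | VC [4, 8, 14]
  [10] addr=0x2c blk=2 s=0: L1-HIT | VC [4, 8, 14]
  [11] addr=0x28 blk=2 s=0: L1-HIT | VC [4, 8, 14]
  [12] addr=0xec blk=14 s=0: VC-HIT | VC [4, 8, 2]
  [13] addr=0x82 blk=8 s=0: VC-HIT | VC [4, 14, 2]
  [14] addr=0x4d blk=4 s=0: VC-HIT | VC [8, 14, 2]
  [15] addr=0xe6 blk=14 s=0: VC-HIT | VC [8, 4, 2]

VC = [8, 4, 2]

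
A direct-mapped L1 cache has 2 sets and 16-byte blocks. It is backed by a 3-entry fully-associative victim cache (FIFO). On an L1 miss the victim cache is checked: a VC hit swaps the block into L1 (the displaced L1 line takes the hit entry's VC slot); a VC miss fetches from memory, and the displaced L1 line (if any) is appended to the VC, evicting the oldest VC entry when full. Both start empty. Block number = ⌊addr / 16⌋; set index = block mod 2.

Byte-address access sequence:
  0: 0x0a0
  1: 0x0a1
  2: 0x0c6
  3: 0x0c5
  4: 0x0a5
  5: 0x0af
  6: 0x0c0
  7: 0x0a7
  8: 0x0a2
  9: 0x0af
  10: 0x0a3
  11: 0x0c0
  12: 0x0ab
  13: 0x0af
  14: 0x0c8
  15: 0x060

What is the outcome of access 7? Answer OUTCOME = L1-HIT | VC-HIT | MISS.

  [0] addr=0xa0 blk=10 s=0: MISS | VC []
  [1] addr=0xa1 blk=10 s=0: L1-HIT | VC []
  [2] addr=0xc6 blk=12 s=0: MISS | VC [10]
  [3] addr=0xc5 blk=12 s=0: L1-HIT | VC [10]
  [4] addr=0xa5 blk=10 s=0: VC-HIT | VC [12]
  [5] addr=0xaf blk=10 s=0: L1-HIT | VC [12]
  [6] addr=0xc0 blk=12 s=0: VC-HIT | VC [10]
  [7] addr=0xa7 blk=10 s=0: VC-HIT | VC [12]
  [8] addr=0xa2 blk=10 s=0: L1-HIT | VC [12]
  [9] addr=0xaf blk=10 s=0: L1-HIT | VC [12]
  [10] addr=0xa3 blk=10 s=0: L1-HIT | VC [12]
  [11] addr=0xc0 blk=12 s=0: VC-HIT | VC [10]
  [12] addr=0xab blk=10 s=0: VC-HIT | VC [12]
  [13] addr=0xaf blk=10 s=0: L1-HIT | VC [12]
  [14] addr=0xc8 blk=12 s=0: VC-HIT | VC [10]
  [15] addr=0x60 blk=6 s=0: MISS | VC [10, 12]

OUTCOME = VC-HIT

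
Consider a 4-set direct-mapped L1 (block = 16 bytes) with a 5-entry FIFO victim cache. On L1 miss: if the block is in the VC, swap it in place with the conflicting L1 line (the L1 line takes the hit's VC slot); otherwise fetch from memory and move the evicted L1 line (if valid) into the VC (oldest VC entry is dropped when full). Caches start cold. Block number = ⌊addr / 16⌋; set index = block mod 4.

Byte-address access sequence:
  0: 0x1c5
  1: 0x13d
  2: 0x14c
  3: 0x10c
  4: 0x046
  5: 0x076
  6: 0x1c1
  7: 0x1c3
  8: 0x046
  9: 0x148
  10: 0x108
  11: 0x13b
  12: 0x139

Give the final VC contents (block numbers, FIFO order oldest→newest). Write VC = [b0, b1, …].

VC = [28, 4, 20, 7]

#0 0x1c5→b28/s0 MISS; vc=[]
#1 0x13d→b19/s3 MISS; vc=[]
#2 0x14c→b20/s0 MISS; vc=[28]
#3 0x10c→b16/s0 MISS; vc=[28,20]
#4 0x46→b4/s0 MISS; vc=[28,20,16]
#5 0x76→b7/s3 MISS; vc=[28,20,16,19]
#6 0x1c1→b28/s0 VC-HIT; vc=[4,20,16,19]
#7 0x1c3→b28/s0 L1-HIT; vc=[4,20,16,19]
#8 0x46→b4/s0 VC-HIT; vc=[28,20,16,19]
#9 0x148→b20/s0 VC-HIT; vc=[28,4,16,19]
#10 0x108→b16/s0 VC-HIT; vc=[28,4,20,19]
#11 0x13b→b19/s3 VC-HIT; vc=[28,4,20,7]
#12 0x139→b19/s3 L1-HIT; vc=[28,4,20,7]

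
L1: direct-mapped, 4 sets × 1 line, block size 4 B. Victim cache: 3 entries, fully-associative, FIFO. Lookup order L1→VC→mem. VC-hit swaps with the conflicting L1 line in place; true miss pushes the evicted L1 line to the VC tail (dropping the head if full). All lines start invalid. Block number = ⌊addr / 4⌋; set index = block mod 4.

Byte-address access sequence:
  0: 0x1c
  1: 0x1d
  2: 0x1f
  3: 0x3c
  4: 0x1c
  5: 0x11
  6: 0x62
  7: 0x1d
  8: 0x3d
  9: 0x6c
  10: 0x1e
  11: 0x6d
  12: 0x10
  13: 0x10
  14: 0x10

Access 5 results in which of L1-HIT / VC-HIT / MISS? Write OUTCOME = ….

#0 0x1c→b7/s3 MISS; vc=[]
#1 0x1d→b7/s3 L1-HIT; vc=[]
#2 0x1f→b7/s3 L1-HIT; vc=[]
#3 0x3c→b15/s3 MISS; vc=[7]
#4 0x1c→b7/s3 VC-HIT; vc=[15]
#5 0x11→b4/s0 MISS; vc=[15]
#6 0x62→b24/s0 MISS; vc=[15,4]
#7 0x1d→b7/s3 L1-HIT; vc=[15,4]
#8 0x3d→b15/s3 VC-HIT; vc=[7,4]
#9 0x6c→b27/s3 MISS; vc=[7,4,15]
#10 0x1e→b7/s3 VC-HIT; vc=[27,4,15]
#11 0x6d→b27/s3 VC-HIT; vc=[7,4,15]
#12 0x10→b4/s0 VC-HIT; vc=[7,24,15]
#13 0x10→b4/s0 L1-HIT; vc=[7,24,15]
#14 0x10→b4/s0 L1-HIT; vc=[7,24,15]

OUTCOME = MISS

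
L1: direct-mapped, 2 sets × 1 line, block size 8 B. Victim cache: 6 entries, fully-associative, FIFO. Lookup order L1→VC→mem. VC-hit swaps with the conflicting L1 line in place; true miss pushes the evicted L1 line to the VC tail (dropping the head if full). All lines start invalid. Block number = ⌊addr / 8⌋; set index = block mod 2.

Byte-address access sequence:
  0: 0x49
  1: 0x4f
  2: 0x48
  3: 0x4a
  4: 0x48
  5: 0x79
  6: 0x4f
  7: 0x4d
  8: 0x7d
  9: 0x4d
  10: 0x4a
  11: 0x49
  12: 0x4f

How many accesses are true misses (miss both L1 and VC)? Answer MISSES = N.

MISSES = 2

#0 0x49→b9/s1 MISS; vc=[]
#1 0x4f→b9/s1 L1-HIT; vc=[]
#2 0x48→b9/s1 L1-HIT; vc=[]
#3 0x4a→b9/s1 L1-HIT; vc=[]
#4 0x48→b9/s1 L1-HIT; vc=[]
#5 0x79→b15/s1 MISS; vc=[9]
#6 0x4f→b9/s1 VC-HIT; vc=[15]
#7 0x4d→b9/s1 L1-HIT; vc=[15]
#8 0x7d→b15/s1 VC-HIT; vc=[9]
#9 0x4d→b9/s1 VC-HIT; vc=[15]
#10 0x4a→b9/s1 L1-HIT; vc=[15]
#11 0x49→b9/s1 L1-HIT; vc=[15]
#12 0x4f→b9/s1 L1-HIT; vc=[15]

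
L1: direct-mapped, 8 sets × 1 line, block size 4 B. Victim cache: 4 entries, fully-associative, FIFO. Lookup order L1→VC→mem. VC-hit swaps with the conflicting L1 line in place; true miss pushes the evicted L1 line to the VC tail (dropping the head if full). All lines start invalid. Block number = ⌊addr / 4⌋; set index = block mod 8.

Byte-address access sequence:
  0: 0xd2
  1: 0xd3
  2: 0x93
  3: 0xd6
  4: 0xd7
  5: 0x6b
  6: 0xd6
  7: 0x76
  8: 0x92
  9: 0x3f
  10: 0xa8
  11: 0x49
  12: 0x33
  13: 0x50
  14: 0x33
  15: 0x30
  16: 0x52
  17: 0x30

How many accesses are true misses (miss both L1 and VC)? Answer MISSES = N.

#0 0xd2→b52/s4 MISS; vc=[]
#1 0xd3→b52/s4 L1-HIT; vc=[]
#2 0x93→b36/s4 MISS; vc=[52]
#3 0xd6→b53/s5 MISS; vc=[52]
#4 0xd7→b53/s5 L1-HIT; vc=[52]
#5 0x6b→b26/s2 MISS; vc=[52]
#6 0xd6→b53/s5 L1-HIT; vc=[52]
#7 0x76→b29/s5 MISS; vc=[52,53]
#8 0x92→b36/s4 L1-HIT; vc=[52,53]
#9 0x3f→b15/s7 MISS; vc=[52,53]
#10 0xa8→b42/s2 MISS; vc=[52,53,26]
#11 0x49→b18/s2 MISS; vc=[52,53,26,42]
#12 0x33→b12/s4 MISS; vc=[53,26,42,36]
#13 0x50→b20/s4 MISS; vc=[26,42,36,12]
#14 0x33→b12/s4 VC-HIT; vc=[26,42,36,20]
#15 0x30→b12/s4 L1-HIT; vc=[26,42,36,20]
#16 0x52→b20/s4 VC-HIT; vc=[26,42,36,12]
#17 0x30→b12/s4 VC-HIT; vc=[26,42,36,20]

MISSES = 10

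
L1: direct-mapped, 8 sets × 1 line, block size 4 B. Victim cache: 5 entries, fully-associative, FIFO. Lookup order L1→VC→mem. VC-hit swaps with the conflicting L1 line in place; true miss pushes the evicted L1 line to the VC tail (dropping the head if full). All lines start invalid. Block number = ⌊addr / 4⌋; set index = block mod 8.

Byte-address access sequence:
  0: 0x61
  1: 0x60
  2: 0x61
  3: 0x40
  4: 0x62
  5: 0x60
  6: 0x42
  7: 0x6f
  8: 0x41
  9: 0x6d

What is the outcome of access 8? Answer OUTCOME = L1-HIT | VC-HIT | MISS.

0: 0x61 (blk 24, set 0) → MISS  vc=[]
1: 0x60 (blk 24, set 0) → L1-HIT  vc=[]
2: 0x61 (blk 24, set 0) → L1-HIT  vc=[]
3: 0x40 (blk 16, set 0) → MISS  vc=[24]
4: 0x62 (blk 24, set 0) → VC-HIT  vc=[16]
5: 0x60 (blk 24, set 0) → L1-HIT  vc=[16]
6: 0x42 (blk 16, set 0) → VC-HIT  vc=[24]
7: 0x6f (blk 27, set 3) → MISS  vc=[24]
8: 0x41 (blk 16, set 0) → L1-HIT  vc=[24]
9: 0x6d (blk 27, set 3) → L1-HIT  vc=[24]

OUTCOME = L1-HIT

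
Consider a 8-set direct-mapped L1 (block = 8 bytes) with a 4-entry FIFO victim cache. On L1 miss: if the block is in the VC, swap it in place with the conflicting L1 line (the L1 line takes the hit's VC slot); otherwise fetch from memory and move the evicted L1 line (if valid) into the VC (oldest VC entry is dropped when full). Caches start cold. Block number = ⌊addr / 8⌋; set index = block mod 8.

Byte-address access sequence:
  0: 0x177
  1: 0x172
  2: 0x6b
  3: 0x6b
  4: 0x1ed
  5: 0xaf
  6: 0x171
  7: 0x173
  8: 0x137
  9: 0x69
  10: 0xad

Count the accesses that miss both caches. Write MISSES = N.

#0 0x177→b46/s6 MISS; vc=[]
#1 0x172→b46/s6 L1-HIT; vc=[]
#2 0x6b→b13/s5 MISS; vc=[]
#3 0x6b→b13/s5 L1-HIT; vc=[]
#4 0x1ed→b61/s5 MISS; vc=[13]
#5 0xaf→b21/s5 MISS; vc=[13,61]
#6 0x171→b46/s6 L1-HIT; vc=[13,61]
#7 0x173→b46/s6 L1-HIT; vc=[13,61]
#8 0x137→b38/s6 MISS; vc=[13,61,46]
#9 0x69→b13/s5 VC-HIT; vc=[21,61,46]
#10 0xad→b21/s5 VC-HIT; vc=[13,61,46]

MISSES = 5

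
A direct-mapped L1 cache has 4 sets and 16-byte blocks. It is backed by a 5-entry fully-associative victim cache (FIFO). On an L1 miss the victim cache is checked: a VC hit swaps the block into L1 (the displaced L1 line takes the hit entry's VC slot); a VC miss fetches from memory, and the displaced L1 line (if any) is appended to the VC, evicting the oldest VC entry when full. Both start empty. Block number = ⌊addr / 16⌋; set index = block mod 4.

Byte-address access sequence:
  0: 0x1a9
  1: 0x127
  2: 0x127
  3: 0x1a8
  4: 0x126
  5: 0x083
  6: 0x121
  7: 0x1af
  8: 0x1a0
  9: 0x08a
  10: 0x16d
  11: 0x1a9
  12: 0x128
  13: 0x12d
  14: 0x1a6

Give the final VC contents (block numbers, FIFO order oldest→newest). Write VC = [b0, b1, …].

VC = [18, 22]

0: 0x1a9 (blk 26, set 2) → MISS  vc=[]
1: 0x127 (blk 18, set 2) → MISS  vc=[26]
2: 0x127 (blk 18, set 2) → L1-HIT  vc=[26]
3: 0x1a8 (blk 26, set 2) → VC-HIT  vc=[18]
4: 0x126 (blk 18, set 2) → VC-HIT  vc=[26]
5: 0x83 (blk 8, set 0) → MISS  vc=[26]
6: 0x121 (blk 18, set 2) → L1-HIT  vc=[26]
7: 0x1af (blk 26, set 2) → VC-HIT  vc=[18]
8: 0x1a0 (blk 26, set 2) → L1-HIT  vc=[18]
9: 0x8a (blk 8, set 0) → L1-HIT  vc=[18]
10: 0x16d (blk 22, set 2) → MISS  vc=[18, 26]
11: 0x1a9 (blk 26, set 2) → VC-HIT  vc=[18, 22]
12: 0x128 (blk 18, set 2) → VC-HIT  vc=[26, 22]
13: 0x12d (blk 18, set 2) → L1-HIT  vc=[26, 22]
14: 0x1a6 (blk 26, set 2) → VC-HIT  vc=[18, 22]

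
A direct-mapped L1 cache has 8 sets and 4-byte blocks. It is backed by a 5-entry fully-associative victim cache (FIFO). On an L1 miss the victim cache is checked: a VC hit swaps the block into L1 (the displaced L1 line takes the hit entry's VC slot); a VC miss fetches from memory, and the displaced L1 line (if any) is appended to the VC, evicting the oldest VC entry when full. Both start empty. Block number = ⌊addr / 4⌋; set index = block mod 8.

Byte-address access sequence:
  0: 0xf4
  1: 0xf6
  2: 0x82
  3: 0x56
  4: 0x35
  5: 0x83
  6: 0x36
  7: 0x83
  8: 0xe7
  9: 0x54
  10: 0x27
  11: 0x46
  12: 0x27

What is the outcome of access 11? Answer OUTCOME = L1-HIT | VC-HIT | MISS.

0: 0xf4 (blk 61, set 5) → MISS  vc=[]
1: 0xf6 (blk 61, set 5) → L1-HIT  vc=[]
2: 0x82 (blk 32, set 0) → MISS  vc=[]
3: 0x56 (blk 21, set 5) → MISS  vc=[61]
4: 0x35 (blk 13, set 5) → MISS  vc=[61, 21]
5: 0x83 (blk 32, set 0) → L1-HIT  vc=[61, 21]
6: 0x36 (blk 13, set 5) → L1-HIT  vc=[61, 21]
7: 0x83 (blk 32, set 0) → L1-HIT  vc=[61, 21]
8: 0xe7 (blk 57, set 1) → MISS  vc=[61, 21]
9: 0x54 (blk 21, set 5) → VC-HIT  vc=[61, 13]
10: 0x27 (blk 9, set 1) → MISS  vc=[61, 13, 57]
11: 0x46 (blk 17, set 1) → MISS  vc=[61, 13, 57, 9]
12: 0x27 (blk 9, set 1) → VC-HIT  vc=[61, 13, 57, 17]

OUTCOME = MISS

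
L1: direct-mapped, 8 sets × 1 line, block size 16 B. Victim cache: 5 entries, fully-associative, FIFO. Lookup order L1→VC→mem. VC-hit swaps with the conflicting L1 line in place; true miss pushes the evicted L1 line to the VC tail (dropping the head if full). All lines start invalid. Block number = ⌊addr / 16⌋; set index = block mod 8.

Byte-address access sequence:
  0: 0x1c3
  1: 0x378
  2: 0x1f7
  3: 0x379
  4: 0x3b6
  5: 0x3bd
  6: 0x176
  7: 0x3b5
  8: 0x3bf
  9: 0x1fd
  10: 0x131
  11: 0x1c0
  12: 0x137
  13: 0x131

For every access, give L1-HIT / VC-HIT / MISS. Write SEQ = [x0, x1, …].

#0 0x1c3→b28/s4 MISS; vc=[]
#1 0x378→b55/s7 MISS; vc=[]
#2 0x1f7→b31/s7 MISS; vc=[55]
#3 0x379→b55/s7 VC-HIT; vc=[31]
#4 0x3b6→b59/s3 MISS; vc=[31]
#5 0x3bd→b59/s3 L1-HIT; vc=[31]
#6 0x176→b23/s7 MISS; vc=[31,55]
#7 0x3b5→b59/s3 L1-HIT; vc=[31,55]
#8 0x3bf→b59/s3 L1-HIT; vc=[31,55]
#9 0x1fd→b31/s7 VC-HIT; vc=[23,55]
#10 0x131→b19/s3 MISS; vc=[23,55,59]
#11 0x1c0→b28/s4 L1-HIT; vc=[23,55,59]
#12 0x137→b19/s3 L1-HIT; vc=[23,55,59]
#13 0x131→b19/s3 L1-HIT; vc=[23,55,59]

SEQ = [MISS, MISS, MISS, VC-HIT, MISS, L1-HIT, MISS, L1-HIT, L1-HIT, VC-HIT, MISS, L1-HIT, L1-HIT, L1-HIT]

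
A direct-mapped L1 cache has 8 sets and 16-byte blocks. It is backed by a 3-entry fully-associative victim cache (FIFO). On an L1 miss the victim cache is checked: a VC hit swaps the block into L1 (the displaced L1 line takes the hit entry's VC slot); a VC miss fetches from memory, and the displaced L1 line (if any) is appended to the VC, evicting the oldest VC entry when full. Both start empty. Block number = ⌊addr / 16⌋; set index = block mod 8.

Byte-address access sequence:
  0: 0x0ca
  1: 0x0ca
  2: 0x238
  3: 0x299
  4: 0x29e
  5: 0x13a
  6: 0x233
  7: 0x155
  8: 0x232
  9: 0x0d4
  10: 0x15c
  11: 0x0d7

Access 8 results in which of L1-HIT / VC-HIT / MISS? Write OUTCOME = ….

OUTCOME = L1-HIT

#0 0xca→b12/s4 MISS; vc=[]
#1 0xca→b12/s4 L1-HIT; vc=[]
#2 0x238→b35/s3 MISS; vc=[]
#3 0x299→b41/s1 MISS; vc=[]
#4 0x29e→b41/s1 L1-HIT; vc=[]
#5 0x13a→b19/s3 MISS; vc=[35]
#6 0x233→b35/s3 VC-HIT; vc=[19]
#7 0x155→b21/s5 MISS; vc=[19]
#8 0x232→b35/s3 L1-HIT; vc=[19]
#9 0xd4→b13/s5 MISS; vc=[19,21]
#10 0x15c→b21/s5 VC-HIT; vc=[19,13]
#11 0xd7→b13/s5 VC-HIT; vc=[19,21]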